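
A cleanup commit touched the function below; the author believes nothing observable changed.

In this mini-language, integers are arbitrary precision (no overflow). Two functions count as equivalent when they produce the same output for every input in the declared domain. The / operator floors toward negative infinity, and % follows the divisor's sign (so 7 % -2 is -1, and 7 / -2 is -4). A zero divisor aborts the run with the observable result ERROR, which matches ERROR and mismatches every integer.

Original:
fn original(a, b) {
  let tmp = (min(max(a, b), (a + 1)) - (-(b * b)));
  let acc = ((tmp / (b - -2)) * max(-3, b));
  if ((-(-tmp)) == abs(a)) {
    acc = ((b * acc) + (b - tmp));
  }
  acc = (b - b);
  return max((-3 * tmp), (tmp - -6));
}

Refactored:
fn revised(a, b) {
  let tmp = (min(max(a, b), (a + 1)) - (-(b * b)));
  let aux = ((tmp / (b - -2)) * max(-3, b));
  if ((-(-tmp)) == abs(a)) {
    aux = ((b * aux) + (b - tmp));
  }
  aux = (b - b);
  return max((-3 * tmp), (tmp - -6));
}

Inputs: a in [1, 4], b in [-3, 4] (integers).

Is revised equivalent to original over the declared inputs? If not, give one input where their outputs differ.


The two are interchangeable: local variable names differ, and every declared input agrees.
One worked example (a=3, b=4) — original: tmp becomes 20; next acc becomes 12; next ((-(-tmp)) == abs(a)) evaluates to false; next acc becomes 0; next final value 26; revised: tmp becomes 20; next aux becomes 12; next ((-(-tmp)) == abs(a)) evaluates to false; next aux becomes 0; next final value 26; agreement on 26.
An exhaustive pass over the 32 declared inputs shows identical outputs.
verdict: equivalent


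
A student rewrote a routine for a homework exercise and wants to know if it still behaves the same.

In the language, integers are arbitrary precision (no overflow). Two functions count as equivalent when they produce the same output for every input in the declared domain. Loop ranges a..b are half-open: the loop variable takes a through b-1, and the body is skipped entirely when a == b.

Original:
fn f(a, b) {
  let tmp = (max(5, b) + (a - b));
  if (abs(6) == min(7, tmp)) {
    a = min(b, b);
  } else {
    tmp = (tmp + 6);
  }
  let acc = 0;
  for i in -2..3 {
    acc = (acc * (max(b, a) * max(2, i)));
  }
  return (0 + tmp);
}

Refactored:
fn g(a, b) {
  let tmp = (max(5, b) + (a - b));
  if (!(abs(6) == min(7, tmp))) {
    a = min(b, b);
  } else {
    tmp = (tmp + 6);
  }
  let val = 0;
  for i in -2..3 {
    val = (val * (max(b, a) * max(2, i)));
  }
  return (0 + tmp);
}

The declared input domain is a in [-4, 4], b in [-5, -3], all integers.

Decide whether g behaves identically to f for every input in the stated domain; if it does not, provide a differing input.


There is a counterexample at a=-4, b=-5: 6 on one side, 12 on the other.
f: tmp becomes 6; next (abs(6) == min(7, tmp)) evaluates to true; next a becomes -5; next acc becomes 0; next at i=-2:; next acc becomes 0; next at i=-1:; next acc becomes 0; next at i=0:; next acc becomes 0; next at i=1:; next acc becomes 0; next at i=2:; next acc becomes 0; next final value 6
g: tmp becomes 6; next (!(abs(6) == min(7, tmp))) evaluates to false; next tmp becomes 12; next val becomes 0; next at i=-2:; next val becomes 0; next at i=-1:; next val becomes 0; next at i=0:; next val becomes 0; next at i=1:; next val becomes 0; next at i=2:; next val becomes 0; next final value 12
verdict: not equivalent; witness: a=-4, b=-5


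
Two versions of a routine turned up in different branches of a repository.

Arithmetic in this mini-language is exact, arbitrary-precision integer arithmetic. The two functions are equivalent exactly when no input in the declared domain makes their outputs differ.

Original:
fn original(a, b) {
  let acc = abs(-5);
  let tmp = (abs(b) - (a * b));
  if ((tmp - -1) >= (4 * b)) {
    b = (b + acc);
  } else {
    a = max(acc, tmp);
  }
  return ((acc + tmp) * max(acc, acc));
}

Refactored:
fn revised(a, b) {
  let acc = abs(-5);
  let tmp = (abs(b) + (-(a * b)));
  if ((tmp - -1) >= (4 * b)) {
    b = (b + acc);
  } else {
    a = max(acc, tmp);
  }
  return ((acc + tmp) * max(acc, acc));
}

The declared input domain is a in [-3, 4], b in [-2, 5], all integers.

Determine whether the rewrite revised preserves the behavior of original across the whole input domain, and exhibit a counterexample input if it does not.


This is a faithful refactor — arithmetic usage differs, but the computed results match everywhere.
One worked example (a=1, b=0) — original: acc becomes 5; next tmp becomes 0; next ((tmp - -1) >= (4 * b)) evaluates to true; next b becomes 5; next final value 25; revised: acc becomes 5; next tmp becomes 0; next ((tmp - -1) >= (4 * b)) evaluates to true; next b becomes 5; next final value 25; agreement on 25.
Every one of the 64 inputs gives matching results.
verdict: equivalent


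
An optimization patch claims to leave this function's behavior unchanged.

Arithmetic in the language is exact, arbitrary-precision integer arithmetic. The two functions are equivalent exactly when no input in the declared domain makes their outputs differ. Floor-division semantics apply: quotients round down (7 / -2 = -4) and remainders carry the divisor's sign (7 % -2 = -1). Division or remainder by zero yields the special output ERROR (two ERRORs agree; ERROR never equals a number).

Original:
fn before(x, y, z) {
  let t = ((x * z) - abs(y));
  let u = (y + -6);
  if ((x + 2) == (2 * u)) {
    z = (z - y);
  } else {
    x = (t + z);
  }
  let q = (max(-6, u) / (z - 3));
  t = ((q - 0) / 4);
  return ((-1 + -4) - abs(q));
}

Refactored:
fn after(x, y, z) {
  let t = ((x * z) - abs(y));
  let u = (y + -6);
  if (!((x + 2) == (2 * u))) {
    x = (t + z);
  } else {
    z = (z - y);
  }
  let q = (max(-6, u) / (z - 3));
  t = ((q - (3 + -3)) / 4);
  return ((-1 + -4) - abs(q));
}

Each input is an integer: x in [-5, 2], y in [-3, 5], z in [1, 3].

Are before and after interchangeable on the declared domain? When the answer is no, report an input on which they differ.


The two are interchangeable: arithmetic usage differs; also boolean connective usage differs; also constant usage differs, and every declared input agrees.
Spot check at x=-2, y=2, z=1 — before: t=-4, then u=-4, then ((x + 2) == (2 * u)) is false, then x=-3, then q=2, then t=0, then returns -7. after: t=-4, then u=-4, then (!((x + 2) == (2 * u))) is true, then x=-3, then q=2, then t=0, then returns -7. Both give -7.
An exhaustive pass over the 216 declared inputs shows identical outputs.
verdict: equivalent


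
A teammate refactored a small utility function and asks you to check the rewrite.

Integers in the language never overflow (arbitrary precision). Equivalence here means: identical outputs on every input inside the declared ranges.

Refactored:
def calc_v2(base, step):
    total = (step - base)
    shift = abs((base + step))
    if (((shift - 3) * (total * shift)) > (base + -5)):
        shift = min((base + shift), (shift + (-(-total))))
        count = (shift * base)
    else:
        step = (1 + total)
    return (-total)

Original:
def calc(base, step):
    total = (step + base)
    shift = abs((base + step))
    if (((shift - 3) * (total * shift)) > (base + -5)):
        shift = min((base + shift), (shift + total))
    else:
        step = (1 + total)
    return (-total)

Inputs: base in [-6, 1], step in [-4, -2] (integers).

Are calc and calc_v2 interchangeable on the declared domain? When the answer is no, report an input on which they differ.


There is a counterexample at base=-6, step=-4: 10 on one side, -2 on the other.
calc: total=-10, then shift=10, then (((shift - 3) * (total * shift)) > (base + -5)) is false, then step=-9, then returns 10
calc_v2: total=2, then shift=10, then (((shift - 3) * (total * shift)) > (base + -5)) is true, then shift=4, then count=-24, then returns -2
verdict: not equivalent; witness: base=-6, step=-4


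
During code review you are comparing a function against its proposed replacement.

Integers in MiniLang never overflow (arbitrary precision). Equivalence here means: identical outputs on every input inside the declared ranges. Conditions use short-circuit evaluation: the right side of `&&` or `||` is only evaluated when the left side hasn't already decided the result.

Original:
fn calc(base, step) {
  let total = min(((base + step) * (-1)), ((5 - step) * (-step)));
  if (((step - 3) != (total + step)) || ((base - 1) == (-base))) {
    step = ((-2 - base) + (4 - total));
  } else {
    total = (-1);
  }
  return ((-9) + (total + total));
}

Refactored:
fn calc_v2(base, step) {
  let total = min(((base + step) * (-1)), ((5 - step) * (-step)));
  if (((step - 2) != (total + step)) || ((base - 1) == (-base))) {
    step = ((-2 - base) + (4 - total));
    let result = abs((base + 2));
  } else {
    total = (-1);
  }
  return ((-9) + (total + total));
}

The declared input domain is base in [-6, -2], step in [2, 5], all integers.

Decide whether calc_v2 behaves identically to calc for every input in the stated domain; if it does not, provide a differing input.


base=-3, step=5 yields -13 from calc but -11 from calc_v2.
verdict: not equivalent; witness: base=-3, step=5


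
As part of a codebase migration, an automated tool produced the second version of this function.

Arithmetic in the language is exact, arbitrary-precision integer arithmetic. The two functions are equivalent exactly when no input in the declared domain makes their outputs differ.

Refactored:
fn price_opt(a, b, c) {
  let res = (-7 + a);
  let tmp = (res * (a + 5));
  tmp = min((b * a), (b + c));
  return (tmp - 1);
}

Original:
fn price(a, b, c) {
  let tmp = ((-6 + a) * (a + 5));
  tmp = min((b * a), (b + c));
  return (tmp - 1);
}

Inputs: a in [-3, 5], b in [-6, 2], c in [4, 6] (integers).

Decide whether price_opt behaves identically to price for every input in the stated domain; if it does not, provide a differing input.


The suspicious edit (`-6` became `-7`) never changes the result for any input inside the declared domain; all 243 inputs agree.
verdict: equivalent


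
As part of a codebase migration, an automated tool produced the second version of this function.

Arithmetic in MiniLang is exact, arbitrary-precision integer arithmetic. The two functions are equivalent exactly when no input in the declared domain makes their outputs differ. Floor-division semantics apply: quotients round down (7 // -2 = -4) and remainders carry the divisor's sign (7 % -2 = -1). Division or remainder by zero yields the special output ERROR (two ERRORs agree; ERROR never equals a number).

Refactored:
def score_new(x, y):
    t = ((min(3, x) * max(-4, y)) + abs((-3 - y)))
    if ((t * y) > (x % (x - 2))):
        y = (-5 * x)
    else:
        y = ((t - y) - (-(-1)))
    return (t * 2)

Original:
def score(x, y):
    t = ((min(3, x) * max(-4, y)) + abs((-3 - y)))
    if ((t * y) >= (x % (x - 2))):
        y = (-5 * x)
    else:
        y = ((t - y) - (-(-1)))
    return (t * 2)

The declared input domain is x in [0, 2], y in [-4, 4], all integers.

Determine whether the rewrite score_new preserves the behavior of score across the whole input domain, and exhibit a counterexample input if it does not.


The edit looks behavioral (`((t * y) >= (x % (x - 2)))` became `((t * y) > (x % (x - 2)))`), but over these ranges it never changes the outcome.
As a probe, take x=1, y=-1: score runs t := 1 | ((t * y) >= (x % (x - 2))): false | y := 1 | result 2; score_new runs t := 1 | ((t * y) > (x % (x - 2))): false | y := 1 | result 2; both end at 2.
Across all 27 domain points the two functions coincide.
verdict: equivalent


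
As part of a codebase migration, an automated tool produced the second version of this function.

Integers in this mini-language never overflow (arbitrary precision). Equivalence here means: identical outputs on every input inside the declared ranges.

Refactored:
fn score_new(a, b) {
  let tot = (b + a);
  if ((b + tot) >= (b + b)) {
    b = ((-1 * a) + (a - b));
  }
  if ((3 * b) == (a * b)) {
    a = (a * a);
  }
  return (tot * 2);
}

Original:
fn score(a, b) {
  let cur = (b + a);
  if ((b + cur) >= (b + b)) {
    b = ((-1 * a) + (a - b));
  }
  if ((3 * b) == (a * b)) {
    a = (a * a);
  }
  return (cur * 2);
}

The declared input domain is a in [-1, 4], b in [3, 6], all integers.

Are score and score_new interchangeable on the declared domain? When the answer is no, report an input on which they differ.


Differences: local variable names differ — yet all 24 inputs agree.
verdict: equivalent


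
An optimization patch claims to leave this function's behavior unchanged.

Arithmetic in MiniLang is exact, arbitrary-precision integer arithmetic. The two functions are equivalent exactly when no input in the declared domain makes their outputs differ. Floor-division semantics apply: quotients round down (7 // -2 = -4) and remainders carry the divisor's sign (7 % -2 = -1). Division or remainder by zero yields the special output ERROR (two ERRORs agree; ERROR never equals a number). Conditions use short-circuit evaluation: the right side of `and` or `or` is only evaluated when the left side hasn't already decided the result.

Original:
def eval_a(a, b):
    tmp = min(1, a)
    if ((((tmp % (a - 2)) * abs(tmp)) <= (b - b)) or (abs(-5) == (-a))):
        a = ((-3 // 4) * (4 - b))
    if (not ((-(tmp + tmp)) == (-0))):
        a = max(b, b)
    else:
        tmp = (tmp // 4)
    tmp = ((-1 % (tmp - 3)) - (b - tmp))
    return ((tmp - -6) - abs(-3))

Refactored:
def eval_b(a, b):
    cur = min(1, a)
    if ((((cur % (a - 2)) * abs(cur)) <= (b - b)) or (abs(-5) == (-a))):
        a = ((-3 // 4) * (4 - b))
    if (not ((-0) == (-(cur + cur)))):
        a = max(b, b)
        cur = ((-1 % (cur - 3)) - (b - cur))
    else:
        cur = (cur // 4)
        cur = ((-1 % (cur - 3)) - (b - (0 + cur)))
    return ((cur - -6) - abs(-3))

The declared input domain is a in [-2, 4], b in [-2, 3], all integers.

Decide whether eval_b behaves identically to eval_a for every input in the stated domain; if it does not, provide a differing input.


The two are interchangeable: arithmetic usage differs, constant usage differs, statement counts differ, local variable names differ, and every declared input agrees.
Tracing a=3, b=3: eval_a: tmp := 1 | ((((tmp % (a - 2)) * abs(tmp)) <= (b - b)) or (abs(-5) == (-a))): true | a := -1 | (not ((-(tmp + tmp)) == (-0))): true | a := 3 | tmp := -3 | result 0 | eval_b: cur := 1 | ((((cur % (a - 2)) * abs(cur)) <= (b - b)) or (abs(-5) == (-a))): true | a := -1 | (not ((-0) == (-(cur + cur)))): true | a := 3 | cur := -3 | result 0 — matching result 0.
Across all 42 domain points the two functions coincide.
verdict: equivalent


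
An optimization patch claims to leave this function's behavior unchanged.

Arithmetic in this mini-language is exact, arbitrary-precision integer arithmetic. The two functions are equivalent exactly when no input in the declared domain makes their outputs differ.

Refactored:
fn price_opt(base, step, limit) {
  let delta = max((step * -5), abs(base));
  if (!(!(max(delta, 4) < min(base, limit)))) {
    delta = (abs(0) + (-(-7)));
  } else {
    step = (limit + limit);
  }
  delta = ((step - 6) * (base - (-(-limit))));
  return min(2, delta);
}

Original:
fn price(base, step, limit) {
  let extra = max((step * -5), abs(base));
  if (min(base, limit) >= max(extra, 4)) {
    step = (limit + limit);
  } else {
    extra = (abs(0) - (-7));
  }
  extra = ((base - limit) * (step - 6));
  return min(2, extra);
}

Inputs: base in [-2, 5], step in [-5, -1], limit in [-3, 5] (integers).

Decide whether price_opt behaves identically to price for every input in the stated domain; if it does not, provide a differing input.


Run the pair on base=-2, step=-5, limit=-3.
price: extra := 25 | (min(base, limit) >= max(extra, 4)): false | extra := 7 | extra := -11 | result -11
price_opt: delta := 25 | (!(!(max(delta, 4) < min(base, limit)))): false | step := -6 | delta := -12 | result -12
-11 != -12, so the rewrite changes behavior.
verdict: not equivalent; witness: base=-2, step=-5, limit=-3


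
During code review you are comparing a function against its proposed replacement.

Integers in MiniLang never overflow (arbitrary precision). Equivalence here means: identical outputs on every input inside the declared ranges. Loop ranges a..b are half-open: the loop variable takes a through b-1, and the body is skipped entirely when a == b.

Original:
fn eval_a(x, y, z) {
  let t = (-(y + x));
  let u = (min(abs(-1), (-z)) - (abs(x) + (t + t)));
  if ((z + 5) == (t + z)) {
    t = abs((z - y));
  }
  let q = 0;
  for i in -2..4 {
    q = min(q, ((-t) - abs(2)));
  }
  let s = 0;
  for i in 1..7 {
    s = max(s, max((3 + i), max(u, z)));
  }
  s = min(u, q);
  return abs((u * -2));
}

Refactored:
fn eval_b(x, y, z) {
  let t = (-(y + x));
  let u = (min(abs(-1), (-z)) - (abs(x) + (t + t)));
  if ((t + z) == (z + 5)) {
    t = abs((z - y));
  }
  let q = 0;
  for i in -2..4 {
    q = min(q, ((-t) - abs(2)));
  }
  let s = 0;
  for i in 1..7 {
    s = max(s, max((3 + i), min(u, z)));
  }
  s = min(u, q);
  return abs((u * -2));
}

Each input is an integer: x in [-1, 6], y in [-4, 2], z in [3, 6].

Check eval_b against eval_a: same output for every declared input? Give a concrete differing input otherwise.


The suspicious edit (`max(u, z)` became `min(u, z)`) never changes the result for any input inside the declared domain; all 224 inputs agree.
verdict: equivalent


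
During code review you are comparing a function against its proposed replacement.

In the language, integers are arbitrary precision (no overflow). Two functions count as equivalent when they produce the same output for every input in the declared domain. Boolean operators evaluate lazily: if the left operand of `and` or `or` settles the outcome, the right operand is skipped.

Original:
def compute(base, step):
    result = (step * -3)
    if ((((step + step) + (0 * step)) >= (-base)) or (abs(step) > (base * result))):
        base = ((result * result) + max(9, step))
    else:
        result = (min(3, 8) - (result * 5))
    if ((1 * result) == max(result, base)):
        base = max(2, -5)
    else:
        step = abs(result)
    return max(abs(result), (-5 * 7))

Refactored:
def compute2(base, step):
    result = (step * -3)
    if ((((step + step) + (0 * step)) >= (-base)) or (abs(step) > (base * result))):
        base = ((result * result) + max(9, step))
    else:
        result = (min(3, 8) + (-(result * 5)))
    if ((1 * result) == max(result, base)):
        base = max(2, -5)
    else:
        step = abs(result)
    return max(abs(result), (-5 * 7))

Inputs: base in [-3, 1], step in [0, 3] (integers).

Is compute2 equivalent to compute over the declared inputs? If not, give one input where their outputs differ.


Reading the diff, among the changes: arithmetic usage differs.
As a probe, take base=-1, step=3: compute runs result = -9; ((((step + step) + (0 * step)) >= (-base)) or (abs(step) > (base * result))) -> true; base = 90; ((1 * result) == max(result, base)) -> false; step = 9; return 9; compute2 runs result = -9; ((((step + step) + (0 * step)) >= (-base)) or (abs(step) > (base * result))) -> true; base = 90; ((1 * result) == max(result, base)) -> false; step = 9; return 9; both end at 9.
Every one of the 20 inputs gives matching results.
verdict: equivalent


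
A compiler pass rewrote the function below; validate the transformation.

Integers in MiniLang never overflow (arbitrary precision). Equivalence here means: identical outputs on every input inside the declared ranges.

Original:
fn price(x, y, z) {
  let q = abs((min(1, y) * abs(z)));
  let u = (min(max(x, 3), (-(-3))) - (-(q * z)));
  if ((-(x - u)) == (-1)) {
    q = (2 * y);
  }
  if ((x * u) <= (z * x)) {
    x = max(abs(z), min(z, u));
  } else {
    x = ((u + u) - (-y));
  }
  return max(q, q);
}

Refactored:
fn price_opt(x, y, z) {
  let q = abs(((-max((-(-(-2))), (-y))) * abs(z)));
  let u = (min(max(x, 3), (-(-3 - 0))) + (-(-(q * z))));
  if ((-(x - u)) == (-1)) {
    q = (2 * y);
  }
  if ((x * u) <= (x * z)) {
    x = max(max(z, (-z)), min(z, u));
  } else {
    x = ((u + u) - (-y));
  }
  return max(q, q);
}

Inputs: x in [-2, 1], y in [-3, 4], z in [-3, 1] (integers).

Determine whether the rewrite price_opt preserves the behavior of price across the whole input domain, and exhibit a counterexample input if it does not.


There is a counterexample at x=-2, y=2, z=-3: 3 on one side, 6 on the other.
price: q becomes 3; next u becomes -6; next ((-(x - u)) == (-1)) evaluates to false; next ((x * u) <= (z * x)) evaluates to false; next x becomes -10; next final value 3
price_opt: q becomes 6; next u becomes -15; next ((-(x - u)) == (-1)) evaluates to false; next ((x * u) <= (x * z)) evaluates to false; next x becomes -28; next final value 6
verdict: not equivalent; witness: x=-2, y=2, z=-3


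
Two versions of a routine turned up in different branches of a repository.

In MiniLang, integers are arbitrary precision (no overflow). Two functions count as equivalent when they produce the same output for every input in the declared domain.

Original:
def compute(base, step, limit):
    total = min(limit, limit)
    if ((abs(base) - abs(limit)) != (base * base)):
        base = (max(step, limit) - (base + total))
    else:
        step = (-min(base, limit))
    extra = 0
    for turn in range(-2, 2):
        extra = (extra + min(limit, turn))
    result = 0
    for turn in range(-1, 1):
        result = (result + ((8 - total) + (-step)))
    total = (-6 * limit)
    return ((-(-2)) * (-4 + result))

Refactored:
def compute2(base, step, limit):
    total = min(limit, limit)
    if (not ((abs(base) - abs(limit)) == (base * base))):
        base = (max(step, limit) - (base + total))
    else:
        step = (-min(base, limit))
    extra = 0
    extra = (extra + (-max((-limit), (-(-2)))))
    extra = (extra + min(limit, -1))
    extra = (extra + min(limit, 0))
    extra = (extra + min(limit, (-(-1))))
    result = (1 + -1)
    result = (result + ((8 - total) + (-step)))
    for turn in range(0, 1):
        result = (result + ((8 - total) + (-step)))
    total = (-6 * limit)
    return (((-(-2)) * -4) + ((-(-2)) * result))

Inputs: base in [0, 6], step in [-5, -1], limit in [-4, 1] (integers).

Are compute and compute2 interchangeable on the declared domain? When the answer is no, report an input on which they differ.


Side by side, the visible changes include: min/max/abs usage differs, and boolean connective usage differs, and statement counts differ, and constant usage differs, and arithmetic usage differs, and comparison usage differs, and loop structure differs.
Tracing base=2, step=-2, limit=-1: compute: total := -1 | ((abs(base) - abs(limit)) != (base * base)): true | base := -2 | extra := 0 | iter turn=-2: | extra := -2 | iter turn=-1: | extra := -3 | iter turn=0: | extra := -4 | iter turn=1: | extra := -5 | result := 0 | iter turn=-1: | result := 11 | iter turn=0: | result := 22 | total := 6 | result 36 | compute2: total := -1 | (not ((abs(base) - abs(limit)) == (base * base))): true | base := -2 | extra := 0 | extra := -2 | extra := -3 | extra := -4 | extra := -5 | result := 0 | result := 11 | iter turn=0: | result := 22 | total := 6 | result 36 — matching result 36.
Across all 210 domain points the two functions coincide.
verdict: equivalent


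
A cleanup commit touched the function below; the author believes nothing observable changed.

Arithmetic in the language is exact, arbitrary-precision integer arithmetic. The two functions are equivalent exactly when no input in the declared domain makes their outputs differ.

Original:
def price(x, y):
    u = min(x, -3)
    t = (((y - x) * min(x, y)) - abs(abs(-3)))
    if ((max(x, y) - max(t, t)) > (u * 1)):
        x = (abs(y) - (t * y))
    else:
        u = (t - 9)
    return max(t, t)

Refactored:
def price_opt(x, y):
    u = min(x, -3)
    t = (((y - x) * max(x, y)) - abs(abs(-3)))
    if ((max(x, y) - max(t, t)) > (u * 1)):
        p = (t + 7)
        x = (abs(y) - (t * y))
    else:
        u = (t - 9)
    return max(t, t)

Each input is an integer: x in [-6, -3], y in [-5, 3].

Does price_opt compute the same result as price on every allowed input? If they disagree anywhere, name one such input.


On input x=-6, y=-5, price returns -9 while price_opt returns -8.
verdict: not equivalent; witness: x=-6, y=-5


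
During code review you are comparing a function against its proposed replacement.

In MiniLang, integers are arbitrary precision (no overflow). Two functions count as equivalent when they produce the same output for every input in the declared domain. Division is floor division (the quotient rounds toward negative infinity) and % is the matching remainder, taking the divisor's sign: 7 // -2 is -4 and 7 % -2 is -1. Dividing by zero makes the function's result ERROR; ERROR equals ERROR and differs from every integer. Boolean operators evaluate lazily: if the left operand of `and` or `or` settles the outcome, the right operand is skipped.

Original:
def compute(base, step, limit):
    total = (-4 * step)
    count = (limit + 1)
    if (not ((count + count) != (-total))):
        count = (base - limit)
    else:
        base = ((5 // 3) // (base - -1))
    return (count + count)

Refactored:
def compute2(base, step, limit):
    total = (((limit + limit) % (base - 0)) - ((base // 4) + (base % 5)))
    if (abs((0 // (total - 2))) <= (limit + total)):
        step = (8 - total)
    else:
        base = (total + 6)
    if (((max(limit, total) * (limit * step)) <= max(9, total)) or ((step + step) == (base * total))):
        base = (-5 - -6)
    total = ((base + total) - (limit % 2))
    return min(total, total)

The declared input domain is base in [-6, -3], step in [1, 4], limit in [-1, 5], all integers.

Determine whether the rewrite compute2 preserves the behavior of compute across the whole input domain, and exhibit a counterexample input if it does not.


Run the pair on base=-6, step=1, limit=-1.
compute: total=-4, then count=0, then (not ((count + count) != (-total))) is false, then base=-1, then returns 0
compute2: total=-4, then (abs((0 // (total - 2))) <= (limit + total)) is false, then base=2, then (((max(limit, total) * (limit * step)) <= max(9, total)) or ((step + step) == (base * total))) is true, then base=1, then total=-4, then returns -4
0 != -4, so the rewrite changes behavior.
verdict: not equivalent; witness: base=-6, step=1, limit=-1


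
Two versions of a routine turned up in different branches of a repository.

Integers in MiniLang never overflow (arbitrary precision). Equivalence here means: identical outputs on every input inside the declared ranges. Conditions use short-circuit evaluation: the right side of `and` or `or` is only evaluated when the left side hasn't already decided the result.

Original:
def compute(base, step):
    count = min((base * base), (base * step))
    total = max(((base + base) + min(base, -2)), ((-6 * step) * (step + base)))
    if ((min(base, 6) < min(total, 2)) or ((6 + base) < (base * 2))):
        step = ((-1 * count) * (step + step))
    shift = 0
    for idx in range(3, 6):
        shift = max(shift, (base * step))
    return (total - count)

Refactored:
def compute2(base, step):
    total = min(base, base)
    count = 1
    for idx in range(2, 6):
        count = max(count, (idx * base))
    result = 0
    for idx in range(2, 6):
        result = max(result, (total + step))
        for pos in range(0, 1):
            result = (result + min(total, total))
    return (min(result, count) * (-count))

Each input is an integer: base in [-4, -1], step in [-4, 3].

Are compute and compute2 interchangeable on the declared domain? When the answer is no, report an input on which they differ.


Input base=-4, step=-4: -28 from compute versus 12 from compute2.
verdict: not equivalent; witness: base=-4, step=-4


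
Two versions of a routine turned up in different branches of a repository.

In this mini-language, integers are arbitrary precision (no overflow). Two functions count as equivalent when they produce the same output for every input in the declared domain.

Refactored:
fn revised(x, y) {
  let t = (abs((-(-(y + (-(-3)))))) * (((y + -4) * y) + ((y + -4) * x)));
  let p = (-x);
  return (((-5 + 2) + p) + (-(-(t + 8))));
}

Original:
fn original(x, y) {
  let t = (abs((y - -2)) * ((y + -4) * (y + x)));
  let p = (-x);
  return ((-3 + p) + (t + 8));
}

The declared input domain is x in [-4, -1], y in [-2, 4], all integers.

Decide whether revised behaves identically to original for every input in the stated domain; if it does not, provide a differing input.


At x=-4, y=-2: original gives 9, revised gives 45.
verdict: not equivalent; witness: x=-4, y=-2


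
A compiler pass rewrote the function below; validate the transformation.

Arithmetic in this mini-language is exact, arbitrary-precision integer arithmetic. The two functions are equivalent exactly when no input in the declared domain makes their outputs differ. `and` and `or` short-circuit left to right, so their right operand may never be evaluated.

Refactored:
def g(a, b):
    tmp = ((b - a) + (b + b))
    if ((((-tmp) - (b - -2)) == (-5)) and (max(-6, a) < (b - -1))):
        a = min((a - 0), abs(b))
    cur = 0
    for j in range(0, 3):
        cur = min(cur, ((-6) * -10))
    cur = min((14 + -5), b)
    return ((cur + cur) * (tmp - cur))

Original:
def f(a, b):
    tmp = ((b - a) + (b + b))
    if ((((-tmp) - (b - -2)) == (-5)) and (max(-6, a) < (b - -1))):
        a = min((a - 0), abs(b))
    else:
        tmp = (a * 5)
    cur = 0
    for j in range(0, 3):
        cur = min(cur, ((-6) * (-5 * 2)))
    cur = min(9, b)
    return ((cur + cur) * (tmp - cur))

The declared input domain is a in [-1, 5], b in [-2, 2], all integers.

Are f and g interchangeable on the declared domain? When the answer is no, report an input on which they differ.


On input a=-1, b=-1, f returns 8 while g returns 2.
verdict: not equivalent; witness: a=-1, b=-1


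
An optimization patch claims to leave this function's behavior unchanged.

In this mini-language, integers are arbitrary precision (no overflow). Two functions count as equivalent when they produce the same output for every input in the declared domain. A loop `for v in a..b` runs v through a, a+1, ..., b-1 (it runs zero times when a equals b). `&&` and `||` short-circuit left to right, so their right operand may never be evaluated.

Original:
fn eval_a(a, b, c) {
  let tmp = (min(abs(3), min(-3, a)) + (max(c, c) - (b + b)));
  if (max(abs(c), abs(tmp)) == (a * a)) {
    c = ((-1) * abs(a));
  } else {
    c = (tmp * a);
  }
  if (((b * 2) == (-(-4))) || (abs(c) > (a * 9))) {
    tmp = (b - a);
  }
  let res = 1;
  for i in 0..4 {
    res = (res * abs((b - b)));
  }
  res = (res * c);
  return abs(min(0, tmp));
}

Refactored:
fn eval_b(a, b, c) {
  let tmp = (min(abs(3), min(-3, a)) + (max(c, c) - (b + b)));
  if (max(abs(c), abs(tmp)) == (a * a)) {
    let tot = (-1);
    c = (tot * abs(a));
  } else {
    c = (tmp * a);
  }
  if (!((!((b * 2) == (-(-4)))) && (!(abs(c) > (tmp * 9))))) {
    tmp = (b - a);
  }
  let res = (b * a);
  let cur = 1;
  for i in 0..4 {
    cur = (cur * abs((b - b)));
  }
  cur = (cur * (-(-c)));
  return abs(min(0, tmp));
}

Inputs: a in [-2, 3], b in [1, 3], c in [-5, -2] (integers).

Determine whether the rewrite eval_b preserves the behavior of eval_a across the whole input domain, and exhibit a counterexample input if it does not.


Evaluate both at a=0, b=1, c=-5.
eval_a: tmp=-10, then (max(abs(c), abs(tmp)) == (a * a)) is false, then c=0, then (((b * 2) == (-(-4))) || (abs(c) > (a * 9))) is false, then res=1, then (i=0), then res=0, then (i=1), then res=0, then (i=2), then res=0, then (i=3), then res=0, then res=0, then returns 10
eval_b: tmp=-10, then (max(abs(c), abs(tmp)) == (a * a)) is false, then c=0, then (!((!((b * 2) == (-(-4)))) && (!(abs(c) > (tmp * 9))))) is true, then tmp=1, then res=0, then cur=1, then (i=0), then cur=0, then (i=1), then cur=0, then (i=2), then cur=0, then (i=3), then cur=0, then cur=0, then returns 0
10 against 0: the behavior changed.
verdict: not equivalent; witness: a=0, b=1, c=-5


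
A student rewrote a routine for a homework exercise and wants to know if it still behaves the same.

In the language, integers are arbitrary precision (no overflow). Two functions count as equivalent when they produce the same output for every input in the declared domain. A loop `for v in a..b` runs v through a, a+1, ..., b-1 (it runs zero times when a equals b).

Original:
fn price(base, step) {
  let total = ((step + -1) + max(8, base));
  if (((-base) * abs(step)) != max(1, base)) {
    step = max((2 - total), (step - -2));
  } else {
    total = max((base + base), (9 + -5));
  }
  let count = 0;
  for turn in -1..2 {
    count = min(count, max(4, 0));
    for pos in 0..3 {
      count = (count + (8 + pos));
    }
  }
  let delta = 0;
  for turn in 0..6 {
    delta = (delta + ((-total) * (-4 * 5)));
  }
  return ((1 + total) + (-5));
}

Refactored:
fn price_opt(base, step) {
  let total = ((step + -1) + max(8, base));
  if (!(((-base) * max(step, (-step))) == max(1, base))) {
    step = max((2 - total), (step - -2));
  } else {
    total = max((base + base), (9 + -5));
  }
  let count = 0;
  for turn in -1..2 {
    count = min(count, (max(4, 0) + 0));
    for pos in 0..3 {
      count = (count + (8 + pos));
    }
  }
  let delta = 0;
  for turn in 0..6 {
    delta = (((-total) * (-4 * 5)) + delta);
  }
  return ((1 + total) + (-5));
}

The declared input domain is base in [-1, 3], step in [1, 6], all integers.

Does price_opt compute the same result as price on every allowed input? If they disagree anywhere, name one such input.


Comparing the listings, the differences include: arithmetic usage differs, plus constant usage differs, plus min/max/abs usage differs, plus boolean connective usage differs, plus comparison usage differs.
Tracing base=3, step=1: price: total = 8; (((-base) * abs(step)) != max(1, base)) -> true; step = 3; count = 0; [turn=-1]; count = 0; [pos=0]; count = 8; [pos=1]; count = 17; [pos=2]; count = 27; [turn=0]; count = 4; [pos=0]; count = 12; [pos=1]; count = 21; [pos=2]; count = 31; [turn=1]; count = 4; [pos=0]; count = 12; [pos=1]; count = 21; [pos=2]; count = 31; delta = 0; [turn=0]; delta = 160; [turn=1]; delta = 320; [turn=2]; delta = 480; [turn=3]; delta = 640; [turn=4]; delta = 800; [turn=5]; delta = 960; return 4 | price_opt: total = 8; (!(((-base) * max(step, (-step))) == max(1, base))) -> true; step = 3; count = 0; [turn=-1]; count = 0; [pos=0]; count = 8; [pos=1]; count = 17; [pos=2]; count = 27; [turn=0]; count = 4; [pos=0]; count = 12; [pos=1]; count = 21; [pos=2]; count = 31; [turn=1]; count = 4; [pos=0]; count = 12; [pos=1]; count = 21; [pos=2]; count = 31; delta = 0; [turn=0]; delta = 160; [turn=1]; delta = 320; [turn=2]; delta = 480; [turn=3]; delta = 640; [turn=4]; delta = 800; [turn=5]; delta = 960; return 4 — matching result 4.
Every one of the 30 inputs gives matching results.
verdict: equivalent


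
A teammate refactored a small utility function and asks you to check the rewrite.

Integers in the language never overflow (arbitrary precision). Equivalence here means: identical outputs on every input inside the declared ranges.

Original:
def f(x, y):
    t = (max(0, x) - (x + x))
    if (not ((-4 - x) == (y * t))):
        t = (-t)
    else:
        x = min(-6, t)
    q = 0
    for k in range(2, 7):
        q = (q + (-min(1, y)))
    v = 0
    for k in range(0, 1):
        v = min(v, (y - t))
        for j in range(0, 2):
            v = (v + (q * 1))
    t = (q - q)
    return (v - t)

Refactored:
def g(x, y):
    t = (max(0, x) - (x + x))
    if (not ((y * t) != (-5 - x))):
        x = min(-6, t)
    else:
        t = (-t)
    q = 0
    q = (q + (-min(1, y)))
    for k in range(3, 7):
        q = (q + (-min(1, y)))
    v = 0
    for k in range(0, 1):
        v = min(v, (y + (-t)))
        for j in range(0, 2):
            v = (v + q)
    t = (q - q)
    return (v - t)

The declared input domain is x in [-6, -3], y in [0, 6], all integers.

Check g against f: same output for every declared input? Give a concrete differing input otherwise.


Take x=-5, y=0.
f: t becomes 10; next (not ((-4 - x) == (y * t))) evaluates to true; next t becomes -10; next q becomes 0; next at k=2:; next q becomes 0; next at k=3:; next q becomes 0; next at k=4:; next q becomes 0; next at k=5:; next q becomes 0; next at k=6:; next q becomes 0; next v becomes 0; next at k=0:; next v becomes 0; next at j=0:; next v becomes 0; next at j=1:; next v becomes 0; next t becomes 0; next final value 0
g: t becomes 10; next (not ((y * t) != (-5 - x))) evaluates to true; next x becomes -6; next q becomes 0; next q becomes 0; next at k=3:; next q becomes 0; next at k=4:; next q becomes 0; next at k=5:; next q becomes 0; next at k=6:; next q becomes 0; next v becomes 0; next at k=0:; next v becomes -10; next at j=0:; next v becomes -10; next at j=1:; next v becomes -10; next t becomes 0; next final value -10
0 != -10, so the rewrite changes behavior.
verdict: not equivalent; witness: x=-5, y=0


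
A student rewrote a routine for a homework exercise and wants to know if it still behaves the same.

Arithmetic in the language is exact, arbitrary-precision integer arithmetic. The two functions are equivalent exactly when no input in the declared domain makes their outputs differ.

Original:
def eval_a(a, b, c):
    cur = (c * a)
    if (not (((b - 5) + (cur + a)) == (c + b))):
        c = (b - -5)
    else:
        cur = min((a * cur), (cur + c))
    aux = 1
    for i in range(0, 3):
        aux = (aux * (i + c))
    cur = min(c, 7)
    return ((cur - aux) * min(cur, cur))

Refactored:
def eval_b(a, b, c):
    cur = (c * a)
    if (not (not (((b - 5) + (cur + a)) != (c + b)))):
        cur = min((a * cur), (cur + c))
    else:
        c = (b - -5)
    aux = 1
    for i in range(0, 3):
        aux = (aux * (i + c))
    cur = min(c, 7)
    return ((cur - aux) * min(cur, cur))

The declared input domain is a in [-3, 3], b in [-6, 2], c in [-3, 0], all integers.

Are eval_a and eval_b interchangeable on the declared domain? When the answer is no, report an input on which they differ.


These are not equivalent — on a=-3, b=-6, c=-3 the outputs split (1 vs -9).
eval_a: cur = 9; (not (((b - 5) + (cur + a)) == (c + b))) -> true; c = -1; aux = 1; [i=0]; aux = -1; [i=1]; aux = 0; [i=2]; aux = 0; cur = -1; return 1
eval_b: cur = 9; (not (not (((b - 5) + (cur + a)) != (c + b)))) -> true; cur = -27; aux = 1; [i=0]; aux = -3; [i=1]; aux = 6; [i=2]; aux = -6; cur = -3; return -9
verdict: not equivalent; witness: a=-3, b=-6, c=-3


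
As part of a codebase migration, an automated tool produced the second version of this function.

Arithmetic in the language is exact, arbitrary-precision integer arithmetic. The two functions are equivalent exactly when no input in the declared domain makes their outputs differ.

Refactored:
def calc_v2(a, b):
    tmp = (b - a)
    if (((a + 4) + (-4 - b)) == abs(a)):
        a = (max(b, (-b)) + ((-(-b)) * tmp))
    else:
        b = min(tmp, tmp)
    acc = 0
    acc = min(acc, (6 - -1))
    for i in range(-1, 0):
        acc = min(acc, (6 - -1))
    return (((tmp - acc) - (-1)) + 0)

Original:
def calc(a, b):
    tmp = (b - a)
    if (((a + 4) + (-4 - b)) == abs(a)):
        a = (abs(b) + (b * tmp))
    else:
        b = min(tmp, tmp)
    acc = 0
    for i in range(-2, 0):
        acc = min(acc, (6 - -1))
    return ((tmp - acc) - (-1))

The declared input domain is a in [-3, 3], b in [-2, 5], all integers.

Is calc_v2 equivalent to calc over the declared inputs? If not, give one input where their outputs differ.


Differences: min/max/abs usage differs, plus statement counts differ, plus constant usage differs, plus arithmetic usage differs, plus loop structure differs — yet all 56 inputs agree.
verdict: equivalent


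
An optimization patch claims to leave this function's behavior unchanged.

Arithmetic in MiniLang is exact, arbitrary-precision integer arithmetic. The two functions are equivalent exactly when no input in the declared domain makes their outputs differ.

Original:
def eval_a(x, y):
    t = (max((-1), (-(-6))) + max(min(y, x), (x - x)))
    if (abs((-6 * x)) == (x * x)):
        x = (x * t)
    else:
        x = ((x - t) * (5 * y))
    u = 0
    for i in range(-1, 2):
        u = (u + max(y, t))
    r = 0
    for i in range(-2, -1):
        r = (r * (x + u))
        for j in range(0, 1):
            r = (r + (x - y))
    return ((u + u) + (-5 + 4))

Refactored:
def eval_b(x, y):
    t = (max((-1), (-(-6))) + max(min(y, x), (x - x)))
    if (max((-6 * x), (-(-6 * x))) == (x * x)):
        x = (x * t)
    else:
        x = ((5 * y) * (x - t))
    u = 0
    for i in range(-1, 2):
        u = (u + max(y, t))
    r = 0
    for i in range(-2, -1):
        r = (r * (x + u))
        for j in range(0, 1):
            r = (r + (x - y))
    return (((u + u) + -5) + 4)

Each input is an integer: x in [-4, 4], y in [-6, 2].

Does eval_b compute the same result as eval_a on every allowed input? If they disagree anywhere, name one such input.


Equivalent — the differences include arithmetic usage differs, min/max/abs usage differs, constant usage differs, yet no declared input distinguishes the two.
As a probe, take x=2, y=2: eval_a runs t becomes 8; next (abs((-6 * x)) == (x * x)) evaluates to false; next x becomes -60; next u becomes 0; next at i=-1:; next u becomes 8; next at i=0:; next u becomes 16; next at i=1:; next u becomes 24; next r becomes 0; next at i=-2:; next r becomes 0; next at j=0:; next r becomes -62; next final value 47; eval_b runs t becomes 8; next (max((-6 * x), (-(-6 * x))) == (x * x)) evaluates to false; next x becomes -60; next u becomes 0; next at i=-1:; next u becomes 8; next at i=0:; next u becomes 16; next at i=1:; next u becomes 24; next r becomes 0; next at i=-2:; next r becomes 0; next at j=0:; next r becomes -62; next final value 47; both end at 47.
Every one of the 81 inputs gives matching results.
verdict: equivalent
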